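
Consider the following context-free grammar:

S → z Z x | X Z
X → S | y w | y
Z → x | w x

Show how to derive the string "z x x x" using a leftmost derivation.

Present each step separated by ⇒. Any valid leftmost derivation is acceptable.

S ⇒ X Z ⇒ S Z ⇒ z Z x Z ⇒ z x x Z ⇒ z x x x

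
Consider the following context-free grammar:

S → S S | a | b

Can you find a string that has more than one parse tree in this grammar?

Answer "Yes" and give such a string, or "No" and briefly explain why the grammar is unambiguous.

Yes - the string 'b b a b b' has two distinct parse trees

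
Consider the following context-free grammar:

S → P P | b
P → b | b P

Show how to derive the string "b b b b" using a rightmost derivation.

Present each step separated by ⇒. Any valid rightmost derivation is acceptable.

S ⇒ P P ⇒ P b ⇒ b P b ⇒ b b P b ⇒ b b b b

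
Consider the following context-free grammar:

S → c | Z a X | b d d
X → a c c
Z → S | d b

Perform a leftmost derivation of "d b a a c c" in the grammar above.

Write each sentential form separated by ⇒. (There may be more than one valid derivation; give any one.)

S ⇒ Z a X ⇒ d b a X ⇒ d b a a c c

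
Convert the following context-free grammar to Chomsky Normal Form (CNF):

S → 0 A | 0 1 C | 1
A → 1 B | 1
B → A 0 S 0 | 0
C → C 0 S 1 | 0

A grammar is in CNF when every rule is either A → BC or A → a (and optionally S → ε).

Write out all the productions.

T0 → 0; T1 → 1; S → 1; A → 1; B → 0; C → 0; S → T0 A; S → T0 X0; X0 → T1 C; A → T1 B; B → A X1; X1 → T0 X2; X2 → S T0; C → C X3; X3 → T0 X4; X4 → S T1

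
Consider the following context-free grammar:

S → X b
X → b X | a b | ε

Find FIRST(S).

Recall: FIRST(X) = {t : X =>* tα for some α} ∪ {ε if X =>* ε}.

We compute FIRST(S) using the standard algorithm.
FIRST(S) = {a, b}
FIRST(X) = {a, b, ε}
Therefore, FIRST(S) = {a, b}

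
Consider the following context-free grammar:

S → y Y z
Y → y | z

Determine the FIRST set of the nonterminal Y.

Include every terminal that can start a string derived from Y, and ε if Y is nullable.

We compute FIRST(Y) using the standard algorithm.
FIRST(S) = {y}
FIRST(Y) = {y, z}
Therefore, FIRST(Y) = {y, z}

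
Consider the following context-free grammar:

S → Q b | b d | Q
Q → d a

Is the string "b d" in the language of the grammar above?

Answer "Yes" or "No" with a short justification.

Yes - a valid derivation exists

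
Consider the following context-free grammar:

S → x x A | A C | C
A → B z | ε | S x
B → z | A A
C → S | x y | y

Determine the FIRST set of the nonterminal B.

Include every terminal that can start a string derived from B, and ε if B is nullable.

We compute FIRST(B) using the standard algorithm.
FIRST(A) = {x, y, z, ε}
FIRST(B) = {x, y, z, ε}
FIRST(C) = {x, y, z}
FIRST(S) = {x, y, z}
Therefore, FIRST(B) = {x, y, z, ε}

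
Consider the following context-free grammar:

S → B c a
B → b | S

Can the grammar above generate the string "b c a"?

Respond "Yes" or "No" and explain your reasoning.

Yes - a valid derivation exists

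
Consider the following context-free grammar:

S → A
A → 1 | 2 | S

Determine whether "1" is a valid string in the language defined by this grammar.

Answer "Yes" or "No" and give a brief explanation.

Yes - a valid derivation exists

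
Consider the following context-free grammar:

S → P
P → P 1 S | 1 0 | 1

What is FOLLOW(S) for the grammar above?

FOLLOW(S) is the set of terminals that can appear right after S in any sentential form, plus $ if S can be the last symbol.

We compute FOLLOW(S) using the standard algorithm.
FOLLOW(S) starts with {$}.
FIRST(P) = {1}
FIRST(S) = {1}
FOLLOW(P) = {$, 1}
FOLLOW(S) = {$, 1}
Therefore, FOLLOW(S) = {$, 1}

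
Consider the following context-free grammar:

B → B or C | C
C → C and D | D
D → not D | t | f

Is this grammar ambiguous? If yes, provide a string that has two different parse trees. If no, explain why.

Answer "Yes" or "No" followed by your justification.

No - the grammar is unambiguous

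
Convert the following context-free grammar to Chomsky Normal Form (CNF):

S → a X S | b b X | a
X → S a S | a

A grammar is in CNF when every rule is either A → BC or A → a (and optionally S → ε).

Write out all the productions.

TA → a; TB → b; S → a; X → a; S → TA X0; X0 → X S; S → TB X1; X1 → TB X; X → S X2; X2 → TA S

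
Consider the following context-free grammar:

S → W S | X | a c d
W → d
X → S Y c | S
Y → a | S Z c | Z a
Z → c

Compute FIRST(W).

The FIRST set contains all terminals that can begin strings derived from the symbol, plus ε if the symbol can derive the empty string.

We compute FIRST(W) using the standard algorithm.
FIRST(S) = {a, d}
FIRST(W) = {d}
FIRST(X) = {a, d}
FIRST(Y) = {a, c, d}
FIRST(Z) = {c}
Therefore, FIRST(W) = {d}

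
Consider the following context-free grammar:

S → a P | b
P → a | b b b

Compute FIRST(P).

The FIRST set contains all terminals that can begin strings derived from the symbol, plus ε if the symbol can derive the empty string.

We compute FIRST(P) using the standard algorithm.
FIRST(P) = {a, b}
FIRST(S) = {a, b}
Therefore, FIRST(P) = {a, b}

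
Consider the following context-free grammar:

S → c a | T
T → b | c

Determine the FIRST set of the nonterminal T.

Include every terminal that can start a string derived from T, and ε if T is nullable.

We compute FIRST(T) using the standard algorithm.
FIRST(S) = {b, c}
FIRST(T) = {b, c}
Therefore, FIRST(T) = {b, c}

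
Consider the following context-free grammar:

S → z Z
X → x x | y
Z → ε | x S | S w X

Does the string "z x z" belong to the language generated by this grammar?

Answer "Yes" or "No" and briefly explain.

Yes - a valid derivation exists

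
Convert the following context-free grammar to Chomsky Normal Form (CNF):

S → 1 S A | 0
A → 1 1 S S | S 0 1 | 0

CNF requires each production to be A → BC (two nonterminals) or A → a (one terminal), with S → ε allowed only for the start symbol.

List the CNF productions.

T1 → 1; S → 0; T0 → 0; A → 0; S → T1 X0; X0 → S A; A → T1 X1; X1 → T1 X2; X2 → S S; A → S X3; X3 → T0 T1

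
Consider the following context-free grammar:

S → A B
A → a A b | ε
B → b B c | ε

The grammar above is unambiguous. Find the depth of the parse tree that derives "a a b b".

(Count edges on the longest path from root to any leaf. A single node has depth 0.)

4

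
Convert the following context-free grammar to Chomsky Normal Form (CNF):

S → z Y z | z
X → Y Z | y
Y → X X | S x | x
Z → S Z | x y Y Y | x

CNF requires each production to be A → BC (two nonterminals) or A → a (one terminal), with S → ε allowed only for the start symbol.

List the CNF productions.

TZ → z; S → z; X → y; TX → x; Y → x; TY → y; Z → x; S → TZ X0; X0 → Y TZ; X → Y Z; Y → X X; Y → S TX; Z → S Z; Z → TX X1; X1 → TY X2; X2 → Y Y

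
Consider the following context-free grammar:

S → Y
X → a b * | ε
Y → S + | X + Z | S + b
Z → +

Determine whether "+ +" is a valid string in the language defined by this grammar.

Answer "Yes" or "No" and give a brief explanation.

Yes - a valid derivation exists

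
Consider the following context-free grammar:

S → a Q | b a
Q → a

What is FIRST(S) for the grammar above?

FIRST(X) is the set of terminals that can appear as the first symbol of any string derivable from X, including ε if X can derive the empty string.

We compute FIRST(S) using the standard algorithm.
FIRST(Q) = {a}
FIRST(S) = {a, b}
Therefore, FIRST(S) = {a, b}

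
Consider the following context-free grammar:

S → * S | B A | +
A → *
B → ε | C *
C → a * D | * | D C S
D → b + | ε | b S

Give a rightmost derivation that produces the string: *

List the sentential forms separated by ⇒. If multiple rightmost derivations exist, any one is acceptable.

S ⇒ B A ⇒ B * ⇒ *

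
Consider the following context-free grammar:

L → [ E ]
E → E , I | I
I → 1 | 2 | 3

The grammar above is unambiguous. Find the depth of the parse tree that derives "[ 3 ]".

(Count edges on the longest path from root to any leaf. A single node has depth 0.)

3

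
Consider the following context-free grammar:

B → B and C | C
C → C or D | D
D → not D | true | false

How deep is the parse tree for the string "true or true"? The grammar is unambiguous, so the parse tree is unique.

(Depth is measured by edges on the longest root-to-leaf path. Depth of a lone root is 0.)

4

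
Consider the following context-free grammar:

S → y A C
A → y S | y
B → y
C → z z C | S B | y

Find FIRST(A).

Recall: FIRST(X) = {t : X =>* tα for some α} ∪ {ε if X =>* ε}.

We compute FIRST(A) using the standard algorithm.
FIRST(A) = {y}
FIRST(B) = {y}
FIRST(C) = {y, z}
FIRST(S) = {y}
Therefore, FIRST(A) = {y}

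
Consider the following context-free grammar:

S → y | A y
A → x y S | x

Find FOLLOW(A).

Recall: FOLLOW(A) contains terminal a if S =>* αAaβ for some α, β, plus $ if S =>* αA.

We compute FOLLOW(A) using the standard algorithm.
FOLLOW(S) starts with {$}.
FIRST(A) = {x}
FIRST(S) = {x, y}
FOLLOW(A) = {y}
FOLLOW(S) = {$, y}
Therefore, FOLLOW(A) = {y}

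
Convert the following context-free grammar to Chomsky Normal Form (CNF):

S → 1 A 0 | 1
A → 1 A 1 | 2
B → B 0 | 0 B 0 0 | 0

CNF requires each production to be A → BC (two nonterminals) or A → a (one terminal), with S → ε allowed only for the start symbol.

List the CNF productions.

T1 → 1; T0 → 0; S → 1; A → 2; B → 0; S → T1 X0; X0 → A T0; A → T1 X1; X1 → A T1; B → B T0; B → T0 X2; X2 → B X3; X3 → T0 T0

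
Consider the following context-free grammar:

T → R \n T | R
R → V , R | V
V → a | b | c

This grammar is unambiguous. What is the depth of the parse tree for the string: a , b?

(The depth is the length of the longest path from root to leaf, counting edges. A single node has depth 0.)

4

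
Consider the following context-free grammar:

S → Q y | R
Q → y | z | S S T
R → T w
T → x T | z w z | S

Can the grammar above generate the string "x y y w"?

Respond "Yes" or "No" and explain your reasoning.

Yes - a valid derivation exists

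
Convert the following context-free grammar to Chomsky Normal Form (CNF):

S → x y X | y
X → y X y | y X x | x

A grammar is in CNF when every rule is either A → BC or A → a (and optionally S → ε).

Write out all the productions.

TX → x; TY → y; S → y; X → x; S → TX X0; X0 → TY X; X → TY X1; X1 → X TY; X → TY X2; X2 → X TX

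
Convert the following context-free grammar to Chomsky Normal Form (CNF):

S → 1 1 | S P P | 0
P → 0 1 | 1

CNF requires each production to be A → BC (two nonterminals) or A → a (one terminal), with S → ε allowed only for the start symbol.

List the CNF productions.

T1 → 1; S → 0; T0 → 0; P → 1; S → T1 T1; S → S X0; X0 → P P; P → T0 T1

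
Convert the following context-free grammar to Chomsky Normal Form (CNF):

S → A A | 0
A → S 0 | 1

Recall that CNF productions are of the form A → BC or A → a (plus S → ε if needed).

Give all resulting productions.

S → 0; T0 → 0; A → 1; S → A A; A → S T0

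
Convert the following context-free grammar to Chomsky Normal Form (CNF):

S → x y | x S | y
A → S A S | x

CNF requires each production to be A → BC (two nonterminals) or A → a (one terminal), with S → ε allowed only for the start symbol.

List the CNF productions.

TX → x; TY → y; S → y; A → x; S → TX TY; S → TX S; A → S X0; X0 → A S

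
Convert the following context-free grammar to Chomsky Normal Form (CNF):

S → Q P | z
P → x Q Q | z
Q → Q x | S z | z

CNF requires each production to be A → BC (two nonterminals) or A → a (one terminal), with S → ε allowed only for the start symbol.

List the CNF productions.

S → z; TX → x; P → z; TZ → z; Q → z; S → Q P; P → TX X0; X0 → Q Q; Q → Q TX; Q → S TZ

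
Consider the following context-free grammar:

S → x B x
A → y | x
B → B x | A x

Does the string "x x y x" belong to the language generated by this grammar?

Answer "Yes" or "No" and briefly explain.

No - no valid derivation exists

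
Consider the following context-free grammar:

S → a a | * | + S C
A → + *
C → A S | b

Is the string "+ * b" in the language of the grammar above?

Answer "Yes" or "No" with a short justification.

Yes - a valid derivation exists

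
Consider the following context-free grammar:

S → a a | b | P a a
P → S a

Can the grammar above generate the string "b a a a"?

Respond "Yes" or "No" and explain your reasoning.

Yes - a valid derivation exists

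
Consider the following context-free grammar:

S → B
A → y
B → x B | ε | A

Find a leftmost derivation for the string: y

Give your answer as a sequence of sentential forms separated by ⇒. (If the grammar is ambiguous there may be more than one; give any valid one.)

S ⇒ B ⇒ A ⇒ y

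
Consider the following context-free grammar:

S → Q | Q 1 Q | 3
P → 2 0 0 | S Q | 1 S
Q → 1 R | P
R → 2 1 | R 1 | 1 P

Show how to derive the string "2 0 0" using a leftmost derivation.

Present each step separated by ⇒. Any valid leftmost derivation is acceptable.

S ⇒ Q ⇒ P ⇒ 2 0 0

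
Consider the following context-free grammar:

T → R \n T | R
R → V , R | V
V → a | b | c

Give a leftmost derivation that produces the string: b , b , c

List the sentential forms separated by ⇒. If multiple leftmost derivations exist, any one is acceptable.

T ⇒ R ⇒ V , R ⇒ b , R ⇒ b , V , R ⇒ b , b , R ⇒ b , b , V ⇒ b , b , c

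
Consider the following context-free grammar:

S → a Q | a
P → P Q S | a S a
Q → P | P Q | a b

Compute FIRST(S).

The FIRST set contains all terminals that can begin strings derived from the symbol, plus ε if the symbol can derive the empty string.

We compute FIRST(S) using the standard algorithm.
FIRST(P) = {a}
FIRST(Q) = {a}
FIRST(S) = {a}
Therefore, FIRST(S) = {a}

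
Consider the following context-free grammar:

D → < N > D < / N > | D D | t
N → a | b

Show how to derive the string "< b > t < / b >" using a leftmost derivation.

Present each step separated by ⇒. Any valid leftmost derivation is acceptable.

D ⇒ < N > D < / N > ⇒ < b > D < / N > ⇒ < b > t < / N > ⇒ < b > t < / b >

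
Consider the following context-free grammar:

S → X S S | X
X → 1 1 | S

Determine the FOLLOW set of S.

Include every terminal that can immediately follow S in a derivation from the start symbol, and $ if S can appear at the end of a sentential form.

We compute FOLLOW(S) using the standard algorithm.
FOLLOW(S) starts with {$}.
FIRST(S) = {1}
FIRST(X) = {1}
FOLLOW(S) = {$, 1}
FOLLOW(X) = {$, 1}
Therefore, FOLLOW(S) = {$, 1}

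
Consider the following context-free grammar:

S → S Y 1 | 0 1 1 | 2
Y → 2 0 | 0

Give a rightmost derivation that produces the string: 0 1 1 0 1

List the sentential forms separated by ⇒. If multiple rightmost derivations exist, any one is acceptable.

S ⇒ S Y 1 ⇒ S 0 1 ⇒ 0 1 1 0 1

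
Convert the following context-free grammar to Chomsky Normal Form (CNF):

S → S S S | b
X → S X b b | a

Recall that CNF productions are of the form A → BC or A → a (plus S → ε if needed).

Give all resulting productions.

S → b; TB → b; X → a; S → S X0; X0 → S S; X → S X1; X1 → X X2; X2 → TB TB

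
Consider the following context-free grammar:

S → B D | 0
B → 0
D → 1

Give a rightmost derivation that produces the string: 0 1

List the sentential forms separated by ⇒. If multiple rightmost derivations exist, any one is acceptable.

S ⇒ B D ⇒ B 1 ⇒ 0 1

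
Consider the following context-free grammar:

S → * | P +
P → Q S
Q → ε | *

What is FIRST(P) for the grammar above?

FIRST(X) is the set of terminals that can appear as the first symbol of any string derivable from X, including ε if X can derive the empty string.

We compute FIRST(P) using the standard algorithm.
FIRST(P) = {*}
FIRST(Q) = {*, ε}
FIRST(S) = {*}
Therefore, FIRST(P) = {*}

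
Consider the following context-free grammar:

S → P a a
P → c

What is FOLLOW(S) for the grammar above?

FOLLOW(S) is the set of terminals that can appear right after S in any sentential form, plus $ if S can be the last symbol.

We compute FOLLOW(S) using the standard algorithm.
FOLLOW(S) starts with {$}.
FIRST(P) = {c}
FIRST(S) = {c}
FOLLOW(P) = {a}
FOLLOW(S) = {$}
Therefore, FOLLOW(S) = {$}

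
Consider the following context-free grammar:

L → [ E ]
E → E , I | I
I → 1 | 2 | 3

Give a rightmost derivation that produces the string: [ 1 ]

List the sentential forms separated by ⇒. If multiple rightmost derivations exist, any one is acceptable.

L ⇒ [ E ] ⇒ [ I ] ⇒ [ 1 ]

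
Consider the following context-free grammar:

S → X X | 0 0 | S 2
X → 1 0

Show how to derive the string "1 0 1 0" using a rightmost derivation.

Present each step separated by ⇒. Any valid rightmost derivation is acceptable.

S ⇒ X X ⇒ X 1 0 ⇒ 1 0 1 0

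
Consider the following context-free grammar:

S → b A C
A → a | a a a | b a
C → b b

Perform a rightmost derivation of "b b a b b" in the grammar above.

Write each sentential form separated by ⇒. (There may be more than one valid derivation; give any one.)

S ⇒ b A C ⇒ b A b b ⇒ b b a b b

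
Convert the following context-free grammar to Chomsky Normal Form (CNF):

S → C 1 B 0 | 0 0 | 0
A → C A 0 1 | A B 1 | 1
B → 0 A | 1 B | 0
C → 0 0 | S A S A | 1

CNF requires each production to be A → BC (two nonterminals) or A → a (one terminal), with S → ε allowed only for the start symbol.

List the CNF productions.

T1 → 1; T0 → 0; S → 0; A → 1; B → 0; C → 1; S → C X0; X0 → T1 X1; X1 → B T0; S → T0 T0; A → C X2; X2 → A X3; X3 → T0 T1; A → A X4; X4 → B T1; B → T0 A; B → T1 B; C → T0 T0; C → S X5; X5 → A X6; X6 → S A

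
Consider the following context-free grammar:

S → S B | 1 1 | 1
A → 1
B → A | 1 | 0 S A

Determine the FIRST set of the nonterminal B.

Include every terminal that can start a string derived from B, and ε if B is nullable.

We compute FIRST(B) using the standard algorithm.
FIRST(A) = {1}
FIRST(B) = {0, 1}
FIRST(S) = {1}
Therefore, FIRST(B) = {0, 1}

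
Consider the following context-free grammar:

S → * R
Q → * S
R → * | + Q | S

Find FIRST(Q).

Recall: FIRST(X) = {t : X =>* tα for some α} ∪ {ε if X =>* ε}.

We compute FIRST(Q) using the standard algorithm.
FIRST(Q) = {*}
FIRST(R) = {*, +}
FIRST(S) = {*}
Therefore, FIRST(Q) = {*}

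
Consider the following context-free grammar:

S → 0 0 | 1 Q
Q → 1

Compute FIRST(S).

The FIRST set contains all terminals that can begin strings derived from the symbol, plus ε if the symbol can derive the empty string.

We compute FIRST(S) using the standard algorithm.
FIRST(Q) = {1}
FIRST(S) = {0, 1}
Therefore, FIRST(S) = {0, 1}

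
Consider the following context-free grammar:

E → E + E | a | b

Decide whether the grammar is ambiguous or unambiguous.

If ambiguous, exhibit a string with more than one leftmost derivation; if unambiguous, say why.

Ambiguous - the string 'a + a + b + a' has two distinct leftmost derivations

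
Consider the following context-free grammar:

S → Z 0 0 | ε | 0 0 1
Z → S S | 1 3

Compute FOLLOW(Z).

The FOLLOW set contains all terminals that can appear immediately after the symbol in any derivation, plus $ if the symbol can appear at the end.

We compute FOLLOW(Z) using the standard algorithm.
FOLLOW(S) starts with {$}.
FIRST(S) = {0, 1, ε}
FIRST(Z) = {0, 1, ε}
FOLLOW(S) = {$, 0, 1}
FOLLOW(Z) = {0}
Therefore, FOLLOW(Z) = {0}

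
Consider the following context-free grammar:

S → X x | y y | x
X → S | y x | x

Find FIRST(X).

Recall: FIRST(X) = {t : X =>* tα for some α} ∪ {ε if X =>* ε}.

We compute FIRST(X) using the standard algorithm.
FIRST(S) = {x, y}
FIRST(X) = {x, y}
Therefore, FIRST(X) = {x, y}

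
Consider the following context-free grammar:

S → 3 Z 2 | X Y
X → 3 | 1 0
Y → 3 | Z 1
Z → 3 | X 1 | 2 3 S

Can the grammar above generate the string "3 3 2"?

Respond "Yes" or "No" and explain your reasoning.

Yes - a valid derivation exists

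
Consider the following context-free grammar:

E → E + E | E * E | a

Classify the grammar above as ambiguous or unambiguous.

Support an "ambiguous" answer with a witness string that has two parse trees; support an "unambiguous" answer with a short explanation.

Ambiguous - the string 'a + a + a + a * a' has two distinct parse trees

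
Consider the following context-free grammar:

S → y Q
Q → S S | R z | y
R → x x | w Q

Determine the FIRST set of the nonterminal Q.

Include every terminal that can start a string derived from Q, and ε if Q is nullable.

We compute FIRST(Q) using the standard algorithm.
FIRST(Q) = {w, x, y}
FIRST(R) = {w, x}
FIRST(S) = {y}
Therefore, FIRST(Q) = {w, x, y}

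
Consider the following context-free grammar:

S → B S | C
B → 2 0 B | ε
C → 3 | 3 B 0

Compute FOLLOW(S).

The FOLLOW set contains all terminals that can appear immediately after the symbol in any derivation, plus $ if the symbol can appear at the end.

We compute FOLLOW(S) using the standard algorithm.
FOLLOW(S) starts with {$}.
FIRST(B) = {2, ε}
FIRST(C) = {3}
FIRST(S) = {2, 3}
FOLLOW(B) = {0, 2, 3}
FOLLOW(C) = {$}
FOLLOW(S) = {$}
Therefore, FOLLOW(S) = {$}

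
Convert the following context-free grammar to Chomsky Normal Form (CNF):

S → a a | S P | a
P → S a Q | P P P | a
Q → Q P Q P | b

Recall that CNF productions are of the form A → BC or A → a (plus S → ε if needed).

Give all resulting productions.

TA → a; S → a; P → a; Q → b; S → TA TA; S → S P; P → S X0; X0 → TA Q; P → P X1; X1 → P P; Q → Q X2; X2 → P X3; X3 → Q P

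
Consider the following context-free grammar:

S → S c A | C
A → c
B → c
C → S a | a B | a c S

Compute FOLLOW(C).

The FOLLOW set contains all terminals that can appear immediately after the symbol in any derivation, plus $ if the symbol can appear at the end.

We compute FOLLOW(C) using the standard algorithm.
FOLLOW(S) starts with {$}.
FIRST(A) = {c}
FIRST(B) = {c}
FIRST(C) = {a}
FIRST(S) = {a}
FOLLOW(A) = {$, a, c}
FOLLOW(B) = {$, a, c}
FOLLOW(C) = {$, a, c}
FOLLOW(S) = {$, a, c}
Therefore, FOLLOW(C) = {$, a, c}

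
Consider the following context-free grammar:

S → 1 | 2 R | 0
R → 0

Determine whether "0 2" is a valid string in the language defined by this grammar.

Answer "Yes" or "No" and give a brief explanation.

No - no valid derivation exists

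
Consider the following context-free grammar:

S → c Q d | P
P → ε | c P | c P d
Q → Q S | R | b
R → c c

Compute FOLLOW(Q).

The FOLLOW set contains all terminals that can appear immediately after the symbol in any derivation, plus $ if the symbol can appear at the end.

We compute FOLLOW(Q) using the standard algorithm.
FOLLOW(S) starts with {$}.
FIRST(P) = {c, ε}
FIRST(Q) = {b, c}
FIRST(R) = {c}
FIRST(S) = {c, ε}
FOLLOW(P) = {$, c, d}
FOLLOW(Q) = {c, d}
FOLLOW(R) = {c, d}
FOLLOW(S) = {$, c, d}
Therefore, FOLLOW(Q) = {c, d}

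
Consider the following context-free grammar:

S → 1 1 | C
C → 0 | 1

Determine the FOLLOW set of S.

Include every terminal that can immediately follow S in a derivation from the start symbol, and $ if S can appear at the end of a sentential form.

We compute FOLLOW(S) using the standard algorithm.
FOLLOW(S) starts with {$}.
FIRST(C) = {0, 1}
FIRST(S) = {0, 1}
FOLLOW(C) = {$}
FOLLOW(S) = {$}
Therefore, FOLLOW(S) = {$}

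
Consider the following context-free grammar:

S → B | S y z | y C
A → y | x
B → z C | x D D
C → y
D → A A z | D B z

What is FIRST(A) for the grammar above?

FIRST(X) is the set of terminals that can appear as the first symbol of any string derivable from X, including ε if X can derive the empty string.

We compute FIRST(A) using the standard algorithm.
FIRST(A) = {x, y}
FIRST(B) = {x, z}
FIRST(C) = {y}
FIRST(D) = {x, y}
FIRST(S) = {x, y, z}
Therefore, FIRST(A) = {x, y}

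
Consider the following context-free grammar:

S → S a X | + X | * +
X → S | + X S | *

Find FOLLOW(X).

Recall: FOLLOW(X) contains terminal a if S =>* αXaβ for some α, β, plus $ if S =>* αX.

We compute FOLLOW(X) using the standard algorithm.
FOLLOW(S) starts with {$}.
FIRST(S) = {*, +}
FIRST(X) = {*, +}
FOLLOW(S) = {$, *, +, a}
FOLLOW(X) = {$, *, +, a}
Therefore, FOLLOW(X) = {$, *, +, a}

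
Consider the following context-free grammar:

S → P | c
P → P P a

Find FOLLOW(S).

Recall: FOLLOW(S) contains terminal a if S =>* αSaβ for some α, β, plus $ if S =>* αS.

We compute FOLLOW(S) using the standard algorithm.
FOLLOW(S) starts with {$}.
FIRST(P) = {}
FIRST(S) = {c}
FOLLOW(P) = {$, a}
FOLLOW(S) = {$}
Therefore, FOLLOW(S) = {$}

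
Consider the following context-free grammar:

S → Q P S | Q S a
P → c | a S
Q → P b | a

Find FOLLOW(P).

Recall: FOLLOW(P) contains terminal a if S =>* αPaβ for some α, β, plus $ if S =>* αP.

We compute FOLLOW(P) using the standard algorithm.
FOLLOW(S) starts with {$}.
FIRST(P) = {a, c}
FIRST(Q) = {a, c}
FIRST(S) = {a, c}
FOLLOW(P) = {a, b, c}
FOLLOW(Q) = {a, c}
FOLLOW(S) = {$, a, b, c}
Therefore, FOLLOW(P) = {a, b, c}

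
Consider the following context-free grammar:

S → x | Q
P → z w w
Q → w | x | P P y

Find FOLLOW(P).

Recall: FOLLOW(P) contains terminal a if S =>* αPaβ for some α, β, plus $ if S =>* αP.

We compute FOLLOW(P) using the standard algorithm.
FOLLOW(S) starts with {$}.
FIRST(P) = {z}
FIRST(Q) = {w, x, z}
FIRST(S) = {w, x, z}
FOLLOW(P) = {y, z}
FOLLOW(Q) = {$}
FOLLOW(S) = {$}
Therefore, FOLLOW(P) = {y, z}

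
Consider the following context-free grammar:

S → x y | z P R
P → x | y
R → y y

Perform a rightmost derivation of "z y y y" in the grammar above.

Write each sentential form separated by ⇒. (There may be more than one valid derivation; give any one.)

S ⇒ z P R ⇒ z P y y ⇒ z y y y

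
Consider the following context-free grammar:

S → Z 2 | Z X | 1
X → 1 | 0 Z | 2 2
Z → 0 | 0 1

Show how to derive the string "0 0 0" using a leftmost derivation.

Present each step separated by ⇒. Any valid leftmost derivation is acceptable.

S ⇒ Z X ⇒ 0 X ⇒ 0 0 Z ⇒ 0 0 0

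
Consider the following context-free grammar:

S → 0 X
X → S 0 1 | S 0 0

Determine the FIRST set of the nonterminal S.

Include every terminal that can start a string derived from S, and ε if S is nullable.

We compute FIRST(S) using the standard algorithm.
FIRST(S) = {0}
FIRST(X) = {0}
Therefore, FIRST(S) = {0}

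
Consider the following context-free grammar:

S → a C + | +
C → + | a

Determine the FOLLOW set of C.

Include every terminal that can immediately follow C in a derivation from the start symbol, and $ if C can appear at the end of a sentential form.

We compute FOLLOW(C) using the standard algorithm.
FOLLOW(S) starts with {$}.
FIRST(C) = {+, a}
FIRST(S) = {+, a}
FOLLOW(C) = {+}
FOLLOW(S) = {$}
Therefore, FOLLOW(C) = {+}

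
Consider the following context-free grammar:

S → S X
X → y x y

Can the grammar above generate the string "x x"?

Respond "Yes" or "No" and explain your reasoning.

No - no valid derivation exists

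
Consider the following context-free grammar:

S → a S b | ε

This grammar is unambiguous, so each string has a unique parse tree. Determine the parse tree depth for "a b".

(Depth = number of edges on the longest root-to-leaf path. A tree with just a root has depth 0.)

2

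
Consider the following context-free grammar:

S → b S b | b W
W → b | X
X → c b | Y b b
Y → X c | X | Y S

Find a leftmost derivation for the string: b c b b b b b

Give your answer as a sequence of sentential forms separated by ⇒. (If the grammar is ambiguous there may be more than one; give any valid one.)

S ⇒ b W ⇒ b X ⇒ b Y b b ⇒ b X b b ⇒ b Y b b b b ⇒ b X b b b b ⇒ b c b b b b b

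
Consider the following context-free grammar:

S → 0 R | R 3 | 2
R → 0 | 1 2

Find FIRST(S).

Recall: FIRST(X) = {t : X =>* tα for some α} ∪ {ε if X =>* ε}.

We compute FIRST(S) using the standard algorithm.
FIRST(R) = {0, 1}
FIRST(S) = {0, 1, 2}
Therefore, FIRST(S) = {0, 1, 2}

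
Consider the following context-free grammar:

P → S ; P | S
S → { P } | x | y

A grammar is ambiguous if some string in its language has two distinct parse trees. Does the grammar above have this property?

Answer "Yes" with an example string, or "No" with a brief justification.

No - the grammar is unambiguous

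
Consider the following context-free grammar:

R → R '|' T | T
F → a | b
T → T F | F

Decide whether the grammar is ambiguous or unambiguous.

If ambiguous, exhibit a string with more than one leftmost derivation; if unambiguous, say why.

Unambiguous - every string in the language has a unique leftmost derivation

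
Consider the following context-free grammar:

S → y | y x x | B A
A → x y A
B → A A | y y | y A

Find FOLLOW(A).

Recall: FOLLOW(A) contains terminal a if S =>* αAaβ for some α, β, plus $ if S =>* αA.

We compute FOLLOW(A) using the standard algorithm.
FOLLOW(S) starts with {$}.
FIRST(A) = {x}
FIRST(B) = {x, y}
FIRST(S) = {x, y}
FOLLOW(A) = {$, x}
FOLLOW(B) = {x}
FOLLOW(S) = {$}
Therefore, FOLLOW(A) = {$, x}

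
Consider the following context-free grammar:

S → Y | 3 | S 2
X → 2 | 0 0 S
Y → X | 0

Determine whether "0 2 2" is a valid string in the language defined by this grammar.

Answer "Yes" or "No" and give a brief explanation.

Yes - a valid derivation exists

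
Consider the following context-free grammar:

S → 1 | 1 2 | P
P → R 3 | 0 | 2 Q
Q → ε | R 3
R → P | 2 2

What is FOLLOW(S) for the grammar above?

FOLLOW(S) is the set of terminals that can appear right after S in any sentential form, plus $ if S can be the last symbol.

We compute FOLLOW(S) using the standard algorithm.
FOLLOW(S) starts with {$}.
FIRST(P) = {0, 2}
FIRST(Q) = {0, 2, ε}
FIRST(R) = {0, 2}
FIRST(S) = {0, 1, 2}
FOLLOW(P) = {$, 3}
FOLLOW(Q) = {$, 3}
FOLLOW(R) = {3}
FOLLOW(S) = {$}
Therefore, FOLLOW(S) = {$}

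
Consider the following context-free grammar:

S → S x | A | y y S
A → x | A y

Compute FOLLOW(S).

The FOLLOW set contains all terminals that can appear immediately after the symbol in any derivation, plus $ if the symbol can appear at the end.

We compute FOLLOW(S) using the standard algorithm.
FOLLOW(S) starts with {$}.
FIRST(A) = {x}
FIRST(S) = {x, y}
FOLLOW(A) = {$, x, y}
FOLLOW(S) = {$, x}
Therefore, FOLLOW(S) = {$, x}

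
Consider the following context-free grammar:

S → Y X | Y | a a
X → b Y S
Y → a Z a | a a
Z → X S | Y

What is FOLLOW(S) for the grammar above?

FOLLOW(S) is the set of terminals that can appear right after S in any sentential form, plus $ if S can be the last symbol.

We compute FOLLOW(S) using the standard algorithm.
FOLLOW(S) starts with {$}.
FIRST(S) = {a}
FIRST(X) = {b}
FIRST(Y) = {a}
FIRST(Z) = {a, b}
FOLLOW(S) = {$, a}
FOLLOW(X) = {$, a}
FOLLOW(Y) = {$, a, b}
FOLLOW(Z) = {a}
Therefore, FOLLOW(S) = {$, a}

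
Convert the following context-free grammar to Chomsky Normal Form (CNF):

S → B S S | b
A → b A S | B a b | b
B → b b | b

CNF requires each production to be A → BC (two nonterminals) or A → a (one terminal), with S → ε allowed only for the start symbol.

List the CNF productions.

S → b; TB → b; TA → a; A → b; B → b; S → B X0; X0 → S S; A → TB X1; X1 → A S; A → B X2; X2 → TA TB; B → TB TB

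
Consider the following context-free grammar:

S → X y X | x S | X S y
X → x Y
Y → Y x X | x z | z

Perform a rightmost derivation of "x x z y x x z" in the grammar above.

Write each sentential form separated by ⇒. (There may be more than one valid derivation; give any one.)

S ⇒ X y X ⇒ X y x Y ⇒ X y x x z ⇒ x Y y x x z ⇒ x x z y x x z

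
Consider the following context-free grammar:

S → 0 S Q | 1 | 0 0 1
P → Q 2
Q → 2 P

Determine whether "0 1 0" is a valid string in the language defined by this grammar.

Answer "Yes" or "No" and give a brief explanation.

No - no valid derivation exists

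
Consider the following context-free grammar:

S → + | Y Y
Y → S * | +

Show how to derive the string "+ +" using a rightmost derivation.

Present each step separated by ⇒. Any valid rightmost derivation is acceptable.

S ⇒ Y Y ⇒ Y + ⇒ + +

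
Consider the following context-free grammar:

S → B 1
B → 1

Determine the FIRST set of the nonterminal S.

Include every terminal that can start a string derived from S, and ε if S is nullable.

We compute FIRST(S) using the standard algorithm.
FIRST(B) = {1}
FIRST(S) = {1}
Therefore, FIRST(S) = {1}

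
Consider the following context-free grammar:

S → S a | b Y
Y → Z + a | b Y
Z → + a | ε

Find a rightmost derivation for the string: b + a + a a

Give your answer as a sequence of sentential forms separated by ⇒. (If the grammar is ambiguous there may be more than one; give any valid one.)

S ⇒ S a ⇒ b Y a ⇒ b Z + a a ⇒ b + a + a a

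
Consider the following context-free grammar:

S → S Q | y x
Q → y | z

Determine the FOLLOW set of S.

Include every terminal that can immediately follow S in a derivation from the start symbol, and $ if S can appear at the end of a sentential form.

We compute FOLLOW(S) using the standard algorithm.
FOLLOW(S) starts with {$}.
FIRST(Q) = {y, z}
FIRST(S) = {y}
FOLLOW(Q) = {$, y, z}
FOLLOW(S) = {$, y, z}
Therefore, FOLLOW(S) = {$, y, z}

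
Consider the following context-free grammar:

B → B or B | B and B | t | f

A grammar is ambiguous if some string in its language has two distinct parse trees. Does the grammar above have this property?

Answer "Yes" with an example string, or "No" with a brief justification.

Yes - the string 't or f and f and t and t' has two distinct parse trees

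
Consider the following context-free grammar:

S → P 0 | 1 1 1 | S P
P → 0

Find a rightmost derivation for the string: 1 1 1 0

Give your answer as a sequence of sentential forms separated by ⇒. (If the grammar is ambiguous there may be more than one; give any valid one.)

S ⇒ S P ⇒ S 0 ⇒ 1 1 1 0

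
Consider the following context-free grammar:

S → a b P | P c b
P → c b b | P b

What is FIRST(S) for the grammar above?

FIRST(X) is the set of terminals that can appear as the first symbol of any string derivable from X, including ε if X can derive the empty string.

We compute FIRST(S) using the standard algorithm.
FIRST(P) = {c}
FIRST(S) = {a, c}
Therefore, FIRST(S) = {a, c}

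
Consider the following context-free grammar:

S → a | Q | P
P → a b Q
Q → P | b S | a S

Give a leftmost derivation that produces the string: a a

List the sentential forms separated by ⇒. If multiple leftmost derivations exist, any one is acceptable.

S ⇒ Q ⇒ a S ⇒ a a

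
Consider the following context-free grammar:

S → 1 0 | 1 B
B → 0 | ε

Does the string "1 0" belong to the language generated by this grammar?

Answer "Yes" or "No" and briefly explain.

Yes - a valid derivation exists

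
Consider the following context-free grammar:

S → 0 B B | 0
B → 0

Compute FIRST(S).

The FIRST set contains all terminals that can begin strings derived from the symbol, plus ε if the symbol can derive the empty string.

We compute FIRST(S) using the standard algorithm.
FIRST(B) = {0}
FIRST(S) = {0}
Therefore, FIRST(S) = {0}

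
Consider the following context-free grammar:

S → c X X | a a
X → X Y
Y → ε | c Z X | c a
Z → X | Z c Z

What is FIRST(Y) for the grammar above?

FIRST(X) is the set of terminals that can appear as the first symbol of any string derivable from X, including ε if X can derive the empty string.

We compute FIRST(Y) using the standard algorithm.
FIRST(S) = {a, c}
FIRST(X) = {}
FIRST(Y) = {c, ε}
FIRST(Z) = {}
Therefore, FIRST(Y) = {c, ε}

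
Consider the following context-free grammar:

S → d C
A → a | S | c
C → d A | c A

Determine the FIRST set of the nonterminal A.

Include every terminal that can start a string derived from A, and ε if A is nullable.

We compute FIRST(A) using the standard algorithm.
FIRST(A) = {a, c, d}
FIRST(C) = {c, d}
FIRST(S) = {d}
Therefore, FIRST(A) = {a, c, d}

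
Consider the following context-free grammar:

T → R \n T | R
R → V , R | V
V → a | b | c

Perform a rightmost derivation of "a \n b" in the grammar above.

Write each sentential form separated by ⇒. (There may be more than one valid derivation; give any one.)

T ⇒ R \n T ⇒ R \n R ⇒ R \n V ⇒ R \n b ⇒ V \n b ⇒ a \n b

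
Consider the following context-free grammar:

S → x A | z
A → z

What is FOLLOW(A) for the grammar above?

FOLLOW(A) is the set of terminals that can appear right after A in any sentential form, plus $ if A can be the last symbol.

We compute FOLLOW(A) using the standard algorithm.
FOLLOW(S) starts with {$}.
FIRST(A) = {z}
FIRST(S) = {x, z}
FOLLOW(A) = {$}
FOLLOW(S) = {$}
Therefore, FOLLOW(A) = {$}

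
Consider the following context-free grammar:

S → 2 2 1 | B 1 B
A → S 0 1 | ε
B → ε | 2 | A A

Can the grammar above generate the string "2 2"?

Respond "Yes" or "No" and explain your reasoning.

No - no valid derivation exists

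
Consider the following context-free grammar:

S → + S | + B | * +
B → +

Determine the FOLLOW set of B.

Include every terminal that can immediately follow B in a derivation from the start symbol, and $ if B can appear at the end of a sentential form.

We compute FOLLOW(B) using the standard algorithm.
FOLLOW(S) starts with {$}.
FIRST(B) = {+}
FIRST(S) = {*, +}
FOLLOW(B) = {$}
FOLLOW(S) = {$}
Therefore, FOLLOW(B) = {$}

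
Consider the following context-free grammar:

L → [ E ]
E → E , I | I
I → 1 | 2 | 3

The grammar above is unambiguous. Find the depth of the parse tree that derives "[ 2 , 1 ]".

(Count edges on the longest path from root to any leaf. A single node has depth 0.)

4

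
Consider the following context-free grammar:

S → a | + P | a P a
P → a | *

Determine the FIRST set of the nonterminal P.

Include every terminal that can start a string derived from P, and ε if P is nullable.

We compute FIRST(P) using the standard algorithm.
FIRST(P) = {*, a}
FIRST(S) = {+, a}
Therefore, FIRST(P) = {*, a}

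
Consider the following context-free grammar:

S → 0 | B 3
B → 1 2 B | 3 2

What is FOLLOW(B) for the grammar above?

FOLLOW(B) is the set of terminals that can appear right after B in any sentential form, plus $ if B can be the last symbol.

We compute FOLLOW(B) using the standard algorithm.
FOLLOW(S) starts with {$}.
FIRST(B) = {1, 3}
FIRST(S) = {0, 1, 3}
FOLLOW(B) = {3}
FOLLOW(S) = {$}
Therefore, FOLLOW(B) = {3}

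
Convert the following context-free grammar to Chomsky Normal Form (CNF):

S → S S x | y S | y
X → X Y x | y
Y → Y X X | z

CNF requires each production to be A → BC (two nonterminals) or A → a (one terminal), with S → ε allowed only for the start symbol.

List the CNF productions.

TX → x; TY → y; S → y; X → y; Y → z; S → S X0; X0 → S TX; S → TY S; X → X X1; X1 → Y TX; Y → Y X2; X2 → X X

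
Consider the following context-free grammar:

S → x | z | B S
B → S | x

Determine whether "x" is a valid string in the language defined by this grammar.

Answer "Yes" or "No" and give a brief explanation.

Yes - a valid derivation exists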